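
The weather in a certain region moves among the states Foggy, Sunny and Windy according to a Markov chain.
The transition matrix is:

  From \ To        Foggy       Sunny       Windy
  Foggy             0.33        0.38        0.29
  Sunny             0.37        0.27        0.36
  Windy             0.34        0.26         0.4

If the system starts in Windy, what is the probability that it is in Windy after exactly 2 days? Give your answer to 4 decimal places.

0.3522

Sum over the intermediate state after 1 day:
P = P(Windy→Foggy)·P(Foggy→Windy) + P(Windy→Sunny)·P(Sunny→Windy) + P(Windy→Windy)·P(Windy→Windy)
  = 0.34×0.29 + 0.26×0.36 + 0.4×0.4
  = 0.0986 + 0.0936 + 0.1600 = 0.3522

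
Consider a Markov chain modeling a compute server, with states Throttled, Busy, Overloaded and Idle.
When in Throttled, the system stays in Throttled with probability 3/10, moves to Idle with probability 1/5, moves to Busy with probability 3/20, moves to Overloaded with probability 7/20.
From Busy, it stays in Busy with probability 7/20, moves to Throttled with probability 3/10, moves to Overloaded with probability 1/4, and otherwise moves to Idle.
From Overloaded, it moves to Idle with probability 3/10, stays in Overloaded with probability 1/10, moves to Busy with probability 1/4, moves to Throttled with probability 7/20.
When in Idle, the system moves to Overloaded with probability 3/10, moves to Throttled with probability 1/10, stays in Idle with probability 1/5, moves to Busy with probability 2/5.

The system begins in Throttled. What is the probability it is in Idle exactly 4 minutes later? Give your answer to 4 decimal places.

0.1971

Propagate the distribution vector 4 minutes from Throttled.
After 0 minutes: (1.0000, 0.0000, 0.0000, 0.0000)
After 1 minute: (0.3000, 0.1500, 0.3500, 0.2000)
After 2 minutes: (0.2775, 0.2650, 0.2375, 0.2200)
After 3 minutes: (0.2679, 0.2818, 0.2531, 0.1973)
After 4 minutes: (0.2732, 0.2810, 0.2487, 0.1971)
P(in Idle after 4 minutes) = 0.1971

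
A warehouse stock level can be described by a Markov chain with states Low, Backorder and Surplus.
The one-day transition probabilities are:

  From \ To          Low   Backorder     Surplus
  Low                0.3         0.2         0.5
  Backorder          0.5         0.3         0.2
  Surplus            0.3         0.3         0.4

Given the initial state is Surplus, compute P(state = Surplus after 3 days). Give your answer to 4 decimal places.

Propagate the distribution vector 3 days from Surplus.
After 0 days: (0.0000, 0.0000, 1.0000)
After 1 day: (0.3000, 0.3000, 0.4000)
After 2 days: (0.3600, 0.2700, 0.3700)
After 3 days: (0.3540, 0.2640, 0.3820)
P(in Surplus after 3 days) = 0.3820

0.3820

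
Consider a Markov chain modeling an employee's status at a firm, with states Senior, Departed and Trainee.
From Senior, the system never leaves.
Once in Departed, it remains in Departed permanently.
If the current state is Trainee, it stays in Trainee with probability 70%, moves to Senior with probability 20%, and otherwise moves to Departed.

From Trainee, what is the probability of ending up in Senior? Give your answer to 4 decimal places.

0.6667

Let h(s) be the probability of absorption at Senior starting from transient state s. Then h(Senior) = 1 and h(Departed) = 0. By first-step analysis:
h(Trainee) = 0.2·1 + 0.1·0 + 0.7·h(Trainee)
Solving: h(Trainee) = 0.6667.
Starting from Trainee, the probability is 0.6667.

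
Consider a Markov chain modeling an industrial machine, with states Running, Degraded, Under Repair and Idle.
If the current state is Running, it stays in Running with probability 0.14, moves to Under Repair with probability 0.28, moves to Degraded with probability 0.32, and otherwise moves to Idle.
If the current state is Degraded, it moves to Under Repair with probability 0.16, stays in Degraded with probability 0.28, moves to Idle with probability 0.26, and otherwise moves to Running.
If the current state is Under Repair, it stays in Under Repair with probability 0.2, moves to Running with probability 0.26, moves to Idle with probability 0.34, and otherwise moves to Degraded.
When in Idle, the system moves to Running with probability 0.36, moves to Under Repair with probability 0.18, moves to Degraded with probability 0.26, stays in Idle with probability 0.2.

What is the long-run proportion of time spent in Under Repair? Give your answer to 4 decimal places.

Let the stationary distribution be π with π = πP and π_1 + π_2 + π_3 + π_4 = 1.
π_1 = 0.14·π_1 + 0.3·π_2 + 0.26·π_3 + 0.36·π_4
π_2 = 0.32·π_1 + 0.28·π_2 + 0.2·π_3 + 0.26·π_4
π_3 = 0.28·π_1 + 0.16·π_2 + 0.2·π_3 + 0.18·π_4
Solving with the normalization constraint gives π = (0.2650, 0.2690, 0.2052, 0.2608).
So the stationary probability of Under Repair is 0.2052.

0.2052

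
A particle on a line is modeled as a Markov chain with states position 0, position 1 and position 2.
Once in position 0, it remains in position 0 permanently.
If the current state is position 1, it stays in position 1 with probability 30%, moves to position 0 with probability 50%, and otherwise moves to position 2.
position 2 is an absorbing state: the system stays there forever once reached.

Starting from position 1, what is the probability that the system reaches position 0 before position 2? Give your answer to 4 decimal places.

Let h(s) be the probability of absorption at position 0 starting from transient state s. Then h(position 0) = 1 and h(position 2) = 0. By first-step analysis:
h(position 1) = 0.5·1 + 0.3·h(position 1) + 0.2·0
Solving: h(position 1) = 0.7143.
Starting from position 1, the probability is 0.7143.

0.7143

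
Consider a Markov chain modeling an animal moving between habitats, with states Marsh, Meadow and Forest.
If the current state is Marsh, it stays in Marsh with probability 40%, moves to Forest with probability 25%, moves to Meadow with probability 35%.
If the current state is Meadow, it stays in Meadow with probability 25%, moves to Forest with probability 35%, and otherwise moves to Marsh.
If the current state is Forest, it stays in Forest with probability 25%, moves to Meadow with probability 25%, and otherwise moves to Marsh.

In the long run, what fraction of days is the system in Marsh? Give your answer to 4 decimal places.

0.4279

Let the stationary distribution be π with π = πP and π_1 + π_2 + π_3 = 1.
π_1 = 0.4·π_1 + 0.4·π_2 + 0.5·π_3
π_2 = 0.35·π_1 + 0.25·π_2 + 0.25·π_3
Solving with the normalization constraint gives π = (0.4279, 0.2928, 0.2793).
So the stationary probability of Marsh is 0.4279.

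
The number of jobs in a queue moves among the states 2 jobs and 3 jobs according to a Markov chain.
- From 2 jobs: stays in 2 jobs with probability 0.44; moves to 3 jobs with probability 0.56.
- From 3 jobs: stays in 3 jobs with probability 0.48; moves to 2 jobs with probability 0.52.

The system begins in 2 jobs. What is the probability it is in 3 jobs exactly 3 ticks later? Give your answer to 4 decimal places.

0.5188

Propagate the distribution vector 3 ticks from 2 jobs.
After 0 ticks: (1.0000, 0.0000)
After 1 tick: (0.4400, 0.5600)
After 2 ticks: (0.4848, 0.5152)
After 3 ticks: (0.4812, 0.5188)
P(in 3 jobs after 3 ticks) = 0.5188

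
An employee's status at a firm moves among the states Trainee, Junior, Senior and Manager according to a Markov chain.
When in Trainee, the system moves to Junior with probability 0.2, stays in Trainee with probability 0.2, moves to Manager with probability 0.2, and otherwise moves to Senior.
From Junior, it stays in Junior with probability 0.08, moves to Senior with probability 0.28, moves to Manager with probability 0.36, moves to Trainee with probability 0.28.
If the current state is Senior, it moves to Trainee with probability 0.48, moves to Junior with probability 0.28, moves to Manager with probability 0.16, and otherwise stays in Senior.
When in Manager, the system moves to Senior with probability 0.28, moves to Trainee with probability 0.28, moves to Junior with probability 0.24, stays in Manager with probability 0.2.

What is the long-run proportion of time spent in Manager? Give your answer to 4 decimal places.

Let the stationary distribution be π with π = πP and π_1 + π_2 + π_3 + π_4 = 1.
π_1 = 0.2·π_1 + 0.28·π_2 + 0.48·π_3 + 0.28·π_4
π_2 = 0.2·π_1 + 0.08·π_2 + 0.28·π_3 + 0.24·π_4
π_3 = 0.4·π_1 + 0.28·π_2 + 0.08·π_3 + 0.28·π_4
Solving with the normalization constraint gives π = (0.3082, 0.2054, 0.2642, 0.2223).
So the stationary probability of Manager is 0.2223.

0.2223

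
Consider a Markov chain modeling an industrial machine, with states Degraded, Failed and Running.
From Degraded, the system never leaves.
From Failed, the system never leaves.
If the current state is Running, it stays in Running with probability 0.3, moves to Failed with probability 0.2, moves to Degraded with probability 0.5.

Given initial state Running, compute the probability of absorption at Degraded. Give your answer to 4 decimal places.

Let h(s) be the probability of absorption at Degraded starting from transient state s. Then h(Degraded) = 1 and h(Failed) = 0. By first-step analysis:
h(Running) = 0.5·1 + 0.2·0 + 0.3·h(Running)
Solving: h(Running) = 0.7143.
Starting from Running, the probability is 0.7143.

0.7143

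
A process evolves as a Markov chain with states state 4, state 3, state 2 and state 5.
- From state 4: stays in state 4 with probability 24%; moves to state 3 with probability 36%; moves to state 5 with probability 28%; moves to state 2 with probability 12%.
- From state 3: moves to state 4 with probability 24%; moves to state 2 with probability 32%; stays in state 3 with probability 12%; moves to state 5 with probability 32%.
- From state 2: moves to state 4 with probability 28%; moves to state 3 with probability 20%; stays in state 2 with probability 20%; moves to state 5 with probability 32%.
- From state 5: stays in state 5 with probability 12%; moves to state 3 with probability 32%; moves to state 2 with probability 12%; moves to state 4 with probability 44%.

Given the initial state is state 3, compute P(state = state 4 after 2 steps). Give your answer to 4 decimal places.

0.3168

Propagate the distribution vector 2 steps from state 3.
After 0 steps: (0.0000, 1.0000, 0.0000, 0.0000)
After 1 step: (0.2400, 0.1200, 0.3200, 0.3200)
After 2 steps: (0.3168, 0.2672, 0.1696, 0.2464)
P(in state 4 after 2 steps) = 0.3168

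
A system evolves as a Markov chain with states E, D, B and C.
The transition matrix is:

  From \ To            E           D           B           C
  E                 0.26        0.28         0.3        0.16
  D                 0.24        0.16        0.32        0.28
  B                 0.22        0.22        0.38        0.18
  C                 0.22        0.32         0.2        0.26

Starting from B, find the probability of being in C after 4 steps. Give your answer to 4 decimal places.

0.2167

Propagate the distribution vector 4 steps from B.
After 0 steps: (0.0000, 0.0000, 1.0000, 0.0000)
After 1 step: (0.2200, 0.2200, 0.3800, 0.1800)
After 2 steps: (0.2332, 0.2380, 0.3168, 0.2120)
After 3 steps: (0.2341, 0.2409, 0.3089, 0.2161)
After 4 steps: (0.2342, 0.2412, 0.3079, 0.2167)
P(in C after 4 steps) = 0.2167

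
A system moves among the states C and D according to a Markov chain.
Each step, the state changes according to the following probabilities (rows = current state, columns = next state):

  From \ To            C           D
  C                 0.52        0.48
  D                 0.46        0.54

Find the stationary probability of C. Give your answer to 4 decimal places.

0.4894

Let the stationary distribution be π with π = πP and π_1 + π_2 = 1.
π_1 = 0.52·π_1 + 0.46·π_2
Solving with the normalization constraint gives π = (0.4894, 0.5106).
So the stationary probability of C is 0.4894.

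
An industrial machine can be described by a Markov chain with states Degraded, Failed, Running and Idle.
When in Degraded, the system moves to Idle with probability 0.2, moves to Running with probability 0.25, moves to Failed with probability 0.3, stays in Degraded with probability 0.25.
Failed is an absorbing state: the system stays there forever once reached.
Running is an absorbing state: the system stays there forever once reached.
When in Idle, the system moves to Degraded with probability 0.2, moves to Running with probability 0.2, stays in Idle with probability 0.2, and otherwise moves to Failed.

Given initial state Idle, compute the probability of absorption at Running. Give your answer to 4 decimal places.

Let h(s) be the probability of absorption at Running starting from transient state s. Then h(Running) = 1 and h(Failed) = 0. By first-step analysis:
h(Degraded) = 0.25·h(Degraded) + 0.3·0 + 0.25·1 + 0.2·h(Idle)
h(Idle) = 0.2·h(Degraded) + 0.4·0 + 0.2·1 + 0.2·h(Idle)
Solving: h(Degraded) = 0.4286, h(Idle) = 0.3571.
Starting from Idle, the probability is 0.3571.

0.3571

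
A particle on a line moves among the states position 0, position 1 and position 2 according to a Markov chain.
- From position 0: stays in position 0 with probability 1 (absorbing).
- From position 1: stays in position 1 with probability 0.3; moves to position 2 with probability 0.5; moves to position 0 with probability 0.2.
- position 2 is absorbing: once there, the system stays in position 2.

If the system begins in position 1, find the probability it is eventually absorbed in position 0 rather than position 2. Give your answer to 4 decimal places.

0.2857

Let h(s) be the probability of absorption at position 0 starting from transient state s. Then h(position 0) = 1 and h(position 2) = 0. By first-step analysis:
h(position 1) = 0.2·1 + 0.3·h(position 1) + 0.5·0
Solving: h(position 1) = 0.2857.
Starting from position 1, the probability is 0.2857.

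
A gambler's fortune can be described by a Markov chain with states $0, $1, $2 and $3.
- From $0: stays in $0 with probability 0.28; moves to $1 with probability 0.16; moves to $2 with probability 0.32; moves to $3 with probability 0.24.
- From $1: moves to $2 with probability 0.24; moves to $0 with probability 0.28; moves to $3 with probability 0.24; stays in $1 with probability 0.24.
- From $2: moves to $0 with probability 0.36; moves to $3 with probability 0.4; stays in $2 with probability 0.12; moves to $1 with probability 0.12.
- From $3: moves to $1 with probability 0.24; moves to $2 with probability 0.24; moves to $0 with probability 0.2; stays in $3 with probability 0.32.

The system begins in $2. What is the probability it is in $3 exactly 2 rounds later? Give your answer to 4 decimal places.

0.2912

Propagate the distribution vector 2 rounds from $2.
After 0 rounds: (0.0000, 0.0000, 1.0000, 0.0000)
After 1 round: (0.3600, 0.1200, 0.1200, 0.4000)
After 2 rounds: (0.2576, 0.1968, 0.2544, 0.2912)
P(in $3 after 2 rounds) = 0.2912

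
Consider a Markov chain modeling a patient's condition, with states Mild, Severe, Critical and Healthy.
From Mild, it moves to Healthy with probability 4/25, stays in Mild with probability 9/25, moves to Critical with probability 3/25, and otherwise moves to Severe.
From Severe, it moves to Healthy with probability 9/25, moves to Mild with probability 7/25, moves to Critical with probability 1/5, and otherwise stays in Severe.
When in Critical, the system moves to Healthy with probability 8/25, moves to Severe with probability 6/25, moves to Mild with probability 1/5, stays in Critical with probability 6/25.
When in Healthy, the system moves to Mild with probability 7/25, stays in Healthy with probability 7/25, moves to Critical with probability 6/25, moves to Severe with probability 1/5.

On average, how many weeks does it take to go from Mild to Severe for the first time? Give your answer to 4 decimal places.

Let t(s) be the expected number of weeks to first reach Severe from state s, with t(Severe) = 0. Conditioning on the first week:
t(Mild) = 1 + 0.36·t(Mild) + 0.12·t(Critical) + 0.16·t(Healthy)
t(Critical) = 1 + 0.2·t(Mild) + 0.24·t(Critical) + 0.32·t(Healthy)
t(Healthy) = 1 + 0.28·t(Mild) + 0.24·t(Critical) + 0.28·t(Healthy)
Solving: t(Mild) = 3.2651, t(Critical) = 3.8323, t(Healthy) = 3.9361.
Expected weeks from Mild to Severe: 3.2651.

3.2651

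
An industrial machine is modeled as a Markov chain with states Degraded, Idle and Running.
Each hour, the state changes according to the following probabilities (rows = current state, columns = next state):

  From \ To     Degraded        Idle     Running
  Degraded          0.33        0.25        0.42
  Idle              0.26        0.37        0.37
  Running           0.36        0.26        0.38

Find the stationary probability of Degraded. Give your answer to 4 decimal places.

0.3215

Let the stationary distribution be π with π = πP and π_1 + π_2 + π_3 = 1.
π_1 = 0.33·π_1 + 0.26·π_2 + 0.36·π_3
π_2 = 0.25·π_1 + 0.37·π_2 + 0.26·π_3
Solving with the normalization constraint gives π = (0.3215, 0.2885, 0.3900).
So the stationary probability of Degraded is 0.3215.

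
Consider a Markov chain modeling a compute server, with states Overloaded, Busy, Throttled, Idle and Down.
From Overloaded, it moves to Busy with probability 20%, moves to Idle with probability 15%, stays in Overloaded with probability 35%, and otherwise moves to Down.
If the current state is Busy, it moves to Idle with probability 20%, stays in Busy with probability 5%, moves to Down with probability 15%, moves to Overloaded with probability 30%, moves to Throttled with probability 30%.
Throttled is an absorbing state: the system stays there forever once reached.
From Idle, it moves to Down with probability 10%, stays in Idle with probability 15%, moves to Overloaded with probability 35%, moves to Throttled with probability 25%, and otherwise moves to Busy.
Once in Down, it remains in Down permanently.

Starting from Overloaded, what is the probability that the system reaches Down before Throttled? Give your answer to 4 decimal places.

Let h(s) be the probability of absorption at Down starting from transient state s. Then h(Down) = 1 and h(Throttled) = 0. By first-step analysis:
h(Overloaded) = 0.35·h(Overloaded) + 0.2·h(Busy) + 0.15·h(Idle) + 0.3·1
h(Busy) = 0.3·h(Overloaded) + 0.05·h(Busy) + 0.3·0 + 0.2·h(Idle) + 0.15·1
h(Idle) = 0.35·h(Overloaded) + 0.15·h(Busy) + 0.25·0 + 0.15·h(Idle) + 0.1·1
Solving: h(Overloaded) = 0.7306, h(Busy) = 0.4951, h(Idle) = 0.5059.
Starting from Overloaded, the probability is 0.7306.

0.7306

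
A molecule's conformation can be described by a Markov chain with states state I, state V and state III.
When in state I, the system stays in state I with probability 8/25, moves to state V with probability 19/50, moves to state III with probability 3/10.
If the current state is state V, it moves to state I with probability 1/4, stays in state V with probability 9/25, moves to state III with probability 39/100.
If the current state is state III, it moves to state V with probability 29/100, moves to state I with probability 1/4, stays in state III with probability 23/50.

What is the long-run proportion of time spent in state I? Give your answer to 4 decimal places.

Let the stationary distribution be π with π = πP and π_1 + π_2 + π_3 = 1.
π_1 = 0.32·π_1 + 0.25·π_2 + 0.25·π_3
π_2 = 0.38·π_1 + 0.36·π_2 + 0.29·π_3
Solving with the normalization constraint gives π = (0.2688, 0.3378, 0.3933).
So the stationary probability of state I is 0.2688.

0.2688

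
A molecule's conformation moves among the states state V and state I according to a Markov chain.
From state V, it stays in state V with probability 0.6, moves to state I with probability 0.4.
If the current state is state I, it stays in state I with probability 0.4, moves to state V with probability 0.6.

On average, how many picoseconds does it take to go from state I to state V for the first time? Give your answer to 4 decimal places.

Let t(s) be the expected number of picoseconds to first reach state V from state s, with t(state V) = 0. Conditioning on the first picosecond:
t(state I) = 1 + 0.4·t(state I)
Solving: t(state I) = 1.6667.
Expected picoseconds from state I to state V: 1.6667.

1.6667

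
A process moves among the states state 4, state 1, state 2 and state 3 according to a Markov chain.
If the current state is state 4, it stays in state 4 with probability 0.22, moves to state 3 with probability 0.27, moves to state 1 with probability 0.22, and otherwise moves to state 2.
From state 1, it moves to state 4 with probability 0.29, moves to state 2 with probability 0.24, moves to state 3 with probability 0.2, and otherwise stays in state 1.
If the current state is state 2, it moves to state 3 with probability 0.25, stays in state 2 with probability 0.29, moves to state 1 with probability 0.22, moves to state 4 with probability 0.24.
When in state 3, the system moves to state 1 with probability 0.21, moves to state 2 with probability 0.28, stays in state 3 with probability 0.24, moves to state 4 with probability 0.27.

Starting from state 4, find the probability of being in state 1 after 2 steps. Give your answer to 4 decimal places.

Propagate the distribution vector 2 steps from state 4.
After 0 steps: (1.0000, 0.0000, 0.0000, 0.0000)
After 1 step: (0.2200, 0.2200, 0.2900, 0.2700)
After 2 steps: (0.2547, 0.2283, 0.2763, 0.2407)
P(in state 1 after 2 steps) = 0.2283

0.2283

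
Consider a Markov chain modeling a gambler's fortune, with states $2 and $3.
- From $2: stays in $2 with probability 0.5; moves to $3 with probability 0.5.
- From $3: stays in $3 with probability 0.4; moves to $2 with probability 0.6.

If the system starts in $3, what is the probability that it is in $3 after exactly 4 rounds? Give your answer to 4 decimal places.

Propagate the distribution vector 4 rounds from $3.
After 0 rounds: (0.0000, 1.0000)
After 1 round: (0.6000, 0.4000)
After 2 rounds: (0.5400, 0.4600)
After 3 rounds: (0.5460, 0.4540)
After 4 rounds: (0.5454, 0.4546)
P(in $3 after 4 rounds) = 0.4546

0.4546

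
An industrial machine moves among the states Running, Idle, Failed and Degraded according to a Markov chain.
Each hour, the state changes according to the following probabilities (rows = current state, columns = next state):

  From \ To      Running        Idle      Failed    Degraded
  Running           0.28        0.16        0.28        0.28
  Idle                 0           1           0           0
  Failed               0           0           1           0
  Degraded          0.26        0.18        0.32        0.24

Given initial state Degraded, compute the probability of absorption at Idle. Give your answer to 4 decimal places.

0.3609

Let h(s) be the probability of absorption at Idle starting from transient state s. Then h(Idle) = 1 and h(Failed) = 0. By first-step analysis:
h(Running) = 0.28·h(Running) + 0.16·1 + 0.28·0 + 0.28·h(Degraded)
h(Degraded) = 0.26·h(Running) + 0.18·1 + 0.32·0 + 0.24·h(Degraded)
Solving: h(Running) = 0.3626, h(Degraded) = 0.3609.
Starting from Degraded, the probability is 0.3609.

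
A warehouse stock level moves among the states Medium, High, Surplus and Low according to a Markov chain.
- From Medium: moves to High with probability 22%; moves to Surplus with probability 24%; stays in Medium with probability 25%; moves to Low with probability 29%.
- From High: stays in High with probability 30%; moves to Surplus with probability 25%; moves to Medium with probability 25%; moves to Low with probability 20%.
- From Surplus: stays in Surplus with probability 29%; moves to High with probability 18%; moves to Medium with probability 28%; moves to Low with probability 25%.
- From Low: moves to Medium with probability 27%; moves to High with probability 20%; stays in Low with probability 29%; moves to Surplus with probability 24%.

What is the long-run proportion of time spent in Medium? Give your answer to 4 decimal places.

0.2628

Let the stationary distribution be π with π = πP and π_1 + π_2 + π_3 + π_4 = 1.
π_1 = 0.25·π_1 + 0.25·π_2 + 0.28·π_3 + 0.27·π_4
π_2 = 0.22·π_1 + 0.3·π_2 + 0.18·π_3 + 0.2·π_4
π_3 = 0.24·π_1 + 0.25·π_2 + 0.29·π_3 + 0.24·π_4
Solving with the normalization constraint gives π = (0.2628, 0.2224, 0.2550, 0.2598).
So the stationary probability of Medium is 0.2628.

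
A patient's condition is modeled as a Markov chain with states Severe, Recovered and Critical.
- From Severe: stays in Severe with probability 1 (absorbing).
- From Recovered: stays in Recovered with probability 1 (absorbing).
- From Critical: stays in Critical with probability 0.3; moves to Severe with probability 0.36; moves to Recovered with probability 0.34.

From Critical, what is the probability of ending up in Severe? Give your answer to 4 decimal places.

Let h(s) be the probability of absorption at Severe starting from transient state s. Then h(Severe) = 1 and h(Recovered) = 0. By first-step analysis:
h(Critical) = 0.36·1 + 0.34·0 + 0.3·h(Critical)
Solving: h(Critical) = 0.5143.
Starting from Critical, the probability is 0.5143.

0.5143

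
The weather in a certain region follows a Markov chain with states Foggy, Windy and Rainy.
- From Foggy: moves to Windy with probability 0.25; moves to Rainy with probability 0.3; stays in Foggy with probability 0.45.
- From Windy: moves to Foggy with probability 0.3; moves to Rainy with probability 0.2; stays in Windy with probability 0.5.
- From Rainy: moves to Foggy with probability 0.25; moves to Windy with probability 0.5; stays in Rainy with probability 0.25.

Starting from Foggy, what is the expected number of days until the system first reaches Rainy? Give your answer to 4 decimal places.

3.7500

Let t(s) be the expected number of days to first reach Rainy from state s, with t(Rainy) = 0. Conditioning on the first day:
t(Foggy) = 1 + 0.45·t(Foggy) + 0.25·t(Windy)
t(Windy) = 1 + 0.3·t(Foggy) + 0.5·t(Windy)
Solving: t(Foggy) = 3.7500, t(Windy) = 4.2500.
Expected days from Foggy to Rainy: 3.7500.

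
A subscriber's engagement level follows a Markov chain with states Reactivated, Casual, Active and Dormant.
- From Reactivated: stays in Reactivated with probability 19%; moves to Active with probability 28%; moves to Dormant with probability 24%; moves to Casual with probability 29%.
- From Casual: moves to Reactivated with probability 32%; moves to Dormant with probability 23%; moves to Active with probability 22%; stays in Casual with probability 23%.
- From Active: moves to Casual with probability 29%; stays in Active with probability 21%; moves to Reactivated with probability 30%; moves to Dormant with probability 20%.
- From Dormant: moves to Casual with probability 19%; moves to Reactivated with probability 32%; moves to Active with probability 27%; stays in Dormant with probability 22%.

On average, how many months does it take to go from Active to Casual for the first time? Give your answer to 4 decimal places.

3.7248

Let t(s) be the expected number of months to first reach Casual from state s, with t(Casual) = 0. Conditioning on the first month:
t(Reactivated) = 1 + 0.19·t(Reactivated) + 0.28·t(Active) + 0.24·t(Dormant)
t(Active) = 1 + 0.3·t(Reactivated) + 0.21·t(Active) + 0.2·t(Dormant)
t(Dormant) = 1 + 0.32·t(Reactivated) + 0.27·t(Active) + 0.22·t(Dormant)
Solving: t(Reactivated) = 3.7385, t(Active) = 3.7248, t(Dormant) = 4.1051.
Expected months from Active to Casual: 3.7248.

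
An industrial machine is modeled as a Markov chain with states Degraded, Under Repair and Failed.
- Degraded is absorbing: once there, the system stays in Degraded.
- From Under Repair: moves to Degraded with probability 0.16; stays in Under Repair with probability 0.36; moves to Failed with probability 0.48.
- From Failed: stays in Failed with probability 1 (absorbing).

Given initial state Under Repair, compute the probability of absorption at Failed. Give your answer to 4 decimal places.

Let h(s) be the probability of absorption at Failed starting from transient state s. Then h(Failed) = 1 and h(Degraded) = 0. By first-step analysis:
h(Under Repair) = 0.16·0 + 0.36·h(Under Repair) + 0.48·1
Solving: h(Under Repair) = 0.7500.
Starting from Under Repair, the probability is 0.7500.

0.7500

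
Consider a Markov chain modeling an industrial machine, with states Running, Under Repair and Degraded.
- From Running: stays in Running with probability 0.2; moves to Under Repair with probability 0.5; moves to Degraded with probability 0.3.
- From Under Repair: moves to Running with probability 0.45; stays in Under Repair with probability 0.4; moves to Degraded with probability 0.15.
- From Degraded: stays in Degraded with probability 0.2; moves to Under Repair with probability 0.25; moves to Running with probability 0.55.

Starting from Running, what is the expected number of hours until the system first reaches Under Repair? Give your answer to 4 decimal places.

Let t(s) be the expected number of hours to first reach Under Repair from state s, with t(Under Repair) = 0. Conditioning on the first hour:
t(Running) = 1 + 0.2·t(Running) + 0.3·t(Degraded)
t(Degraded) = 1 + 0.55·t(Running) + 0.2·t(Degraded)
Solving: t(Running) = 2.3158, t(Degraded) = 2.8421.
Expected hours from Running to Under Repair: 2.3158.

2.3158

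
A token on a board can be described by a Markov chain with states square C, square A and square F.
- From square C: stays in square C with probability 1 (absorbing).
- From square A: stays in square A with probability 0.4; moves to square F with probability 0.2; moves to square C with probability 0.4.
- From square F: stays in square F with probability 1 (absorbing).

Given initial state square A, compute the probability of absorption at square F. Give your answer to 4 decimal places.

0.3333

Let h(s) be the probability of absorption at square F starting from transient state s. Then h(square F) = 1 and h(square C) = 0. By first-step analysis:
h(square A) = 0.4·0 + 0.4·h(square A) + 0.2·1
Solving: h(square A) = 0.3333.
Starting from square A, the probability is 0.3333.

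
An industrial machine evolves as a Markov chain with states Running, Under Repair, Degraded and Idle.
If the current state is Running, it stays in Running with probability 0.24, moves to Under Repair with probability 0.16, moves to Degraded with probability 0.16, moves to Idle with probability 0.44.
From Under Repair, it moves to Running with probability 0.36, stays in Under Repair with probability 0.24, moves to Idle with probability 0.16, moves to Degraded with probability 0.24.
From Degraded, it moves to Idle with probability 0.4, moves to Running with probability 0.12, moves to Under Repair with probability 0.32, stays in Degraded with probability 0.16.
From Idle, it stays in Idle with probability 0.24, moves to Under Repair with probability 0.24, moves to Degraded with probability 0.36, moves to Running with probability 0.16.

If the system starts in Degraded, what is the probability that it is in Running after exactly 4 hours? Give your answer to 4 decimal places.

0.2166

Propagate the distribution vector 4 hours from Degraded.
After 0 hours: (0.0000, 0.0000, 1.0000, 0.0000)
After 1 hour: (0.1200, 0.3200, 0.1600, 0.4000)
After 2 hours: (0.2272, 0.2432, 0.2656, 0.2640)
After 3 hours: (0.2162, 0.2431, 0.2323, 0.3085)
After 4 hours: (0.2166, 0.2413, 0.2411, 0.3010)
P(in Running after 4 hours) = 0.2166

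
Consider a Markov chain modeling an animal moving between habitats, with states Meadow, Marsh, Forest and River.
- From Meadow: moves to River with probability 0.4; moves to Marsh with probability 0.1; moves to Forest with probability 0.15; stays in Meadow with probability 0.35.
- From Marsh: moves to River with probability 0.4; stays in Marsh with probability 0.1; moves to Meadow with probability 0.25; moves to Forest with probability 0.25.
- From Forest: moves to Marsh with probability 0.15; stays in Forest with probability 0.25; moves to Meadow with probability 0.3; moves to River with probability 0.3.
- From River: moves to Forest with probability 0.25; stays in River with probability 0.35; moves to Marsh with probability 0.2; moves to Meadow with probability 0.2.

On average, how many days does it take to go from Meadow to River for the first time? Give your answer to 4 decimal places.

2.6170

Let t(s) be the expected number of days to first reach River from state s, with t(River) = 0. Conditioning on the first day:
t(Meadow) = 1 + 0.35·t(Meadow) + 0.1·t(Marsh) + 0.15·t(Forest)
t(Marsh) = 1 + 0.25·t(Meadow) + 0.1·t(Marsh) + 0.25·t(Forest)
t(Forest) = 1 + 0.3·t(Meadow) + 0.15·t(Marsh) + 0.25·t(Forest)
Solving: t(Meadow) = 2.6170, t(Marsh) = 2.6462, t(Forest) = 2.9094.
Expected days from Meadow to River: 2.6170.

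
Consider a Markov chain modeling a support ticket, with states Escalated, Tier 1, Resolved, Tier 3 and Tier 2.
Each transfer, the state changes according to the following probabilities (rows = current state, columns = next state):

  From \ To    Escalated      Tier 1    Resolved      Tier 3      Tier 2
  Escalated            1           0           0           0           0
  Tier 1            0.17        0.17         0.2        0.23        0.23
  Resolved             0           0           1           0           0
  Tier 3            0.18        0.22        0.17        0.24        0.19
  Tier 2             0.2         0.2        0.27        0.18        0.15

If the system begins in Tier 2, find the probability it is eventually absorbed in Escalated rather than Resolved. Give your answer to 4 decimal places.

Let h(s) be the probability of absorption at Escalated starting from transient state s. Then h(Escalated) = 1 and h(Resolved) = 0. By first-step analysis:
h(Tier 1) = 0.17·1 + 0.17·h(Tier 1) + 0.2·0 + 0.23·h(Tier 3) + 0.23·h(Tier 2)
h(Tier 3) = 0.18·1 + 0.22·h(Tier 1) + 0.17·0 + 0.24·h(Tier 3) + 0.19·h(Tier 2)
h(Tier 2) = 0.2·1 + 0.2·h(Tier 1) + 0.27·0 + 0.18·h(Tier 3) + 0.15·h(Tier 2)
Solving: h(Tier 1) = 0.4620, h(Tier 3) = 0.4821, h(Tier 2) = 0.4461.
Starting from Tier 2, the probability is 0.4461.

0.4461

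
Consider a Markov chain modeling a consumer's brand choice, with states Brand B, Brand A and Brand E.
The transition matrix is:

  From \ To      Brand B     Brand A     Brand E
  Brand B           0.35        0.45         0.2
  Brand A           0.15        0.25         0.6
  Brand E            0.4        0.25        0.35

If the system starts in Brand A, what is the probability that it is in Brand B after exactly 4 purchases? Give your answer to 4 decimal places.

Propagate the distribution vector 4 purchases from Brand A.
After 0 purchases: (0.0000, 1.0000, 0.0000)
After 1 purchase: (0.1500, 0.2500, 0.6000)
After 2 purchases: (0.3300, 0.2800, 0.3900)
After 3 purchases: (0.3135, 0.3160, 0.3705)
After 4 purchases: (0.3053, 0.3127, 0.3820)
P(in Brand B after 4 purchases) = 0.3053

0.3053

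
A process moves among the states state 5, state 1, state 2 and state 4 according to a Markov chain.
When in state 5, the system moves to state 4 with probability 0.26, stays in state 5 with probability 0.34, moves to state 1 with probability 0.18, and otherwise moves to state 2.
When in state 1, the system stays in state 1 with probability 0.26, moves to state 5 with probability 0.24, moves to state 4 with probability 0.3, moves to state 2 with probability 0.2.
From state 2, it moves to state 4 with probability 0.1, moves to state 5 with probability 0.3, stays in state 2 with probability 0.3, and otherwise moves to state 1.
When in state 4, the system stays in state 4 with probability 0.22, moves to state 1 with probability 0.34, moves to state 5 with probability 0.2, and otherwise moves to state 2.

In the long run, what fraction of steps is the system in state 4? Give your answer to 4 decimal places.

Let the stationary distribution be π with π = πP and π_1 + π_2 + π_3 + π_4 = 1.
π_1 = 0.34·π_1 + 0.24·π_2 + 0.3·π_3 + 0.2·π_4
π_2 = 0.18·π_1 + 0.26·π_2 + 0.3·π_3 + 0.34·π_4
π_3 = 0.22·π_1 + 0.2·π_2 + 0.3·π_3 + 0.24·π_4
Solving with the normalization constraint gives π = (0.2726, 0.2656, 0.2382, 0.2236).
So the stationary probability of state 4 is 0.2236.

0.2236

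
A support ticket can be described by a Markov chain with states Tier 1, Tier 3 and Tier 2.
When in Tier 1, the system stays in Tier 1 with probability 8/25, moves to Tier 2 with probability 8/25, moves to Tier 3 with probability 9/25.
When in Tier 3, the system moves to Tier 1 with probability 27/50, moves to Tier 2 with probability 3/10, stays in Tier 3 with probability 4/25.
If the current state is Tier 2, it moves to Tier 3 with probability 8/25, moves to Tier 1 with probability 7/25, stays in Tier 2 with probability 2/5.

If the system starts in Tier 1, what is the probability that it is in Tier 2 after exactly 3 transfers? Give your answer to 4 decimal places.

0.3416

Propagate the distribution vector 3 transfers from Tier 1.
After 0 transfers: (1.0000, 0.0000, 0.0000)
After 1 transfer: (0.3200, 0.3600, 0.3200)
After 2 transfers: (0.3864, 0.2752, 0.3384)
After 3 transfers: (0.3670, 0.2914, 0.3416)
P(in Tier 2 after 3 transfers) = 0.3416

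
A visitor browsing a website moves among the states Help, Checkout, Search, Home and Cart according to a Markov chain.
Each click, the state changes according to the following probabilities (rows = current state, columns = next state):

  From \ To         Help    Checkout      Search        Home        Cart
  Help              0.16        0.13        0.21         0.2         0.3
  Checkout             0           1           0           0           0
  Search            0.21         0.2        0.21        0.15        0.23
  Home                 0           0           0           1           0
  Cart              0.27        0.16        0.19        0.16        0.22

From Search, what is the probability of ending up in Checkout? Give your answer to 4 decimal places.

Let h(s) be the probability of absorption at Checkout starting from transient state s. Then h(Checkout) = 1 and h(Home) = 0. By first-step analysis:
h(Help) = 0.16·h(Help) + 0.13·1 + 0.21·h(Search) + 0.2·0 + 0.3·h(Cart)
h(Search) = 0.21·h(Help) + 0.2·1 + 0.21·h(Search) + 0.15·0 + 0.23·h(Cart)
h(Cart) = 0.27·h(Help) + 0.16·1 + 0.19·h(Search) + 0.16·0 + 0.22·h(Cart)
Solving: h(Help) = 0.4594, h(Search) = 0.5180, h(Cart) = 0.4903.
Starting from Search, the probability is 0.5180.

0.5180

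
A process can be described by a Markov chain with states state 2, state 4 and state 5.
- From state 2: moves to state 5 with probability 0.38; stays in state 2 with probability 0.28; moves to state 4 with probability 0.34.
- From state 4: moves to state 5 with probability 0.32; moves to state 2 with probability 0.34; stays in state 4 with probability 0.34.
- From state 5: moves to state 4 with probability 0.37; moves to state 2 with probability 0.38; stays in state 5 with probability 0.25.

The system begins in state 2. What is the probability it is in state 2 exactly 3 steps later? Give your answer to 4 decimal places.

0.3321

Propagate the distribution vector 3 steps from state 2.
After 0 steps: (1.0000, 0.0000, 0.0000)
After 1 step: (0.2800, 0.3400, 0.3800)
After 2 steps: (0.3384, 0.3514, 0.3102)
After 3 steps: (0.3321, 0.3493, 0.3186)
P(in state 2 after 3 steps) = 0.3321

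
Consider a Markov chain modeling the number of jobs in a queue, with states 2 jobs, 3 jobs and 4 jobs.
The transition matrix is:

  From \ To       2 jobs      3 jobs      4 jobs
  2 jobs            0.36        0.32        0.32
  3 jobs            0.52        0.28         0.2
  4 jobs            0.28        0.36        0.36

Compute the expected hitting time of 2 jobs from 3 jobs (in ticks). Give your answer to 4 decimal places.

Let t(s) be the expected number of ticks to first reach 2 jobs from state s, with t(2 jobs) = 0. Conditioning on the first tick:
t(3 jobs) = 1 + 0.28·t(3 jobs) + 0.2·t(4 jobs)
t(4 jobs) = 1 + 0.36·t(3 jobs) + 0.36·t(4 jobs)
Solving: t(3 jobs) = 2.1605, t(4 jobs) = 2.7778.
Expected ticks from 3 jobs to 2 jobs: 2.1605.

2.1605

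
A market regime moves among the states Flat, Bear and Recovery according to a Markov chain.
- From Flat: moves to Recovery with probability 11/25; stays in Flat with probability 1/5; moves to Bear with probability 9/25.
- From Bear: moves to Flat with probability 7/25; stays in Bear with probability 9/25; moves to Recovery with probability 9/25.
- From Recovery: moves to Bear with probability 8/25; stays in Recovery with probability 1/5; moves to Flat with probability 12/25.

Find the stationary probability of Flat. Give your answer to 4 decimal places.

Let the stationary distribution be π with π = πP and π_1 + π_2 + π_3 = 1.
π_1 = 0.2·π_1 + 0.28·π_2 + 0.48·π_3
π_2 = 0.36·π_1 + 0.36·π_2 + 0.32·π_3
Solving with the normalization constraint gives π = (0.3208, 0.3467, 0.3325).
So the stationary probability of Flat is 0.3208.

0.3208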